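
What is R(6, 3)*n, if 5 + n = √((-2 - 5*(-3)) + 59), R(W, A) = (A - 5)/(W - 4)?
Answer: 5 - 6*√2 ≈ -3.4853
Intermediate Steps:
R(W, A) = (-5 + A)/(-4 + W)
n = -5 + 6*√2 (n = -5 + √((-2 - 5*(-3)) + 59) = -5 + √((-2 + 15) + 59) = -5 + √(13 + 59) = -5 + √72 = -5 + 6*√2 ≈ 3.4853)
R(6, 3)*n = ((-5 + 3)/(-4 + 6))*(-5 + 6*√2) = (-2/2)*(-5 + 6*√2) = ((½)*(-2))*(-5 + 6*√2) = -(-5 + 6*√2) = 5 - 6*√2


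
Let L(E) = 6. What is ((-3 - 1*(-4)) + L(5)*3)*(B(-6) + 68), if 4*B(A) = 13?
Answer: 5415/4 ≈ 1353.8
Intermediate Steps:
B(A) = 13/4 (B(A) = (¼)*13 = 13/4)
((-3 - 1*(-4)) + L(5)*3)*(B(-6) + 68) = ((-3 - 1*(-4)) + 6*3)*(13/4 + 68) = ((-3 + 4) + 18)*(285/4) = (1 + 18)*(285/4) = 19*(285/4) = 5415/4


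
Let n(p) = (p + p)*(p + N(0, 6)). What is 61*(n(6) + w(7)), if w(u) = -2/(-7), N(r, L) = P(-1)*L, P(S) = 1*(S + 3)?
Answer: 92354/7 ≈ 13193.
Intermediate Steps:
P(S) = 3 + S (P(S) = 1*(3 + S) = 3 + S)
N(r, L) = 2*L (N(r, L) = (3 - 1)*L = 2*L)
n(p) = 2*p*(12 + p) (n(p) = (p + p)*(p + 2*6) = (2*p)*(p + 12) = (2*p)*(12 + p) = 2*p*(12 + p))
w(u) = 2/7 (w(u) = -2*(-⅐) = 2/7)
61*(n(6) + w(7)) = 61*(2*6*(12 + 6) + 2/7) = 61*(2*6*18 + 2/7) = 61*(216 + 2/7) = 61*(1514/7) = 92354/7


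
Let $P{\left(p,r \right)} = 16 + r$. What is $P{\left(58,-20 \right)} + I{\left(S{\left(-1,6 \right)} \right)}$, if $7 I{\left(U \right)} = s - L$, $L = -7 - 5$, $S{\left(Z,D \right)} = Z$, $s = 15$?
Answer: $- \frac{1}{7} \approx -0.14286$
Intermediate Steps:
$L = -12$ ($L = -7 - 5 = -12$)
$I{\left(U \right)} = \frac{27}{7}$ ($I{\left(U \right)} = \frac{15 - -12}{7} = \frac{15 + 12}{7} = \frac{1}{7} \cdot 27 = \frac{27}{7}$)
$P{\left(58,-20 \right)} + I{\left(S{\left(-1,6 \right)} \right)} = \left(16 - 20\right) + \frac{27}{7} = -4 + \frac{27}{7} = - \frac{1}{7}$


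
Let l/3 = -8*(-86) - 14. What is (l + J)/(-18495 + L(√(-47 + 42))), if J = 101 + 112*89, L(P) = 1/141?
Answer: -1704831/2607794 ≈ -0.65374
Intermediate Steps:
l = 2022 (l = 3*(-8*(-86) - 14) = 3*(688 - 14) = 3*674 = 2022)
L(P) = 1/141
J = 10069 (J = 101 + 9968 = 10069)
(l + J)/(-18495 + L(√(-47 + 42))) = (2022 + 10069)/(-18495 + 1/141) = 12091/(-2607794/141) = 12091*(-141/2607794) = -1704831/2607794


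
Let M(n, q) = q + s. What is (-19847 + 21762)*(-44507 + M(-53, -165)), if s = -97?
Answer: -85732635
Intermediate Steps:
M(n, q) = -97 + q (M(n, q) = q - 97 = -97 + q)
(-19847 + 21762)*(-44507 + M(-53, -165)) = (-19847 + 21762)*(-44507 + (-97 - 165)) = 1915*(-44507 - 262) = 1915*(-44769) = -85732635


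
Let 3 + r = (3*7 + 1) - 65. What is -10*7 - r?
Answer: -24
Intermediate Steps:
r = -46 (r = -3 + ((3*7 + 1) - 65) = -3 + ((21 + 1) - 65) = -3 + (22 - 65) = -3 - 43 = -46)
-10*7 - r = -10*7 - 1*(-46) = -70 + 46 = -24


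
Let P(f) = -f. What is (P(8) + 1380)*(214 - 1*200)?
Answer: 19208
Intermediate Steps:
(P(8) + 1380)*(214 - 1*200) = (-1*8 + 1380)*(214 - 1*200) = (-8 + 1380)*(214 - 200) = 1372*14 = 19208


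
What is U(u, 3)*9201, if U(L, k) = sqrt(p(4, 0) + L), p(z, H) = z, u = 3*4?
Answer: 36804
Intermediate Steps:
u = 12
U(L, k) = sqrt(4 + L)
U(u, 3)*9201 = sqrt(4 + 12)*9201 = sqrt(16)*9201 = 4*9201 = 36804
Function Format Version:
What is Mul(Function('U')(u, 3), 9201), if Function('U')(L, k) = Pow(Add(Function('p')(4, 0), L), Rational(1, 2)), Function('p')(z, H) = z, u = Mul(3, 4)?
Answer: 36804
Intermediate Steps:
u = 12
Function('U')(L, k) = Pow(Add(4, L), Rational(1, 2))
Mul(Function('U')(u, 3), 9201) = Mul(Pow(Add(4, 12), Rational(1, 2)), 9201) = Mul(Pow(16, Rational(1, 2)), 9201) = Mul(4, 9201) = 36804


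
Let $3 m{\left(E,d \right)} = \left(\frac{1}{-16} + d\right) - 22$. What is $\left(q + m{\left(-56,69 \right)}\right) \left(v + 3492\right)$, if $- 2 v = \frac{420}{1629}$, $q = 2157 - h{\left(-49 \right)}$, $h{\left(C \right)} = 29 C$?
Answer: $\frac{163532677285}{13032} \approx 1.2549 \cdot 10^{7}$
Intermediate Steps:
$m{\left(E,d \right)} = - \frac{353}{48} + \frac{d}{3}$ ($m{\left(E,d \right)} = \frac{\left(\frac{1}{-16} + d\right) - 22}{3} = \frac{\left(- \frac{1}{16} + d\right) - 22}{3} = \frac{- \frac{353}{16} + d}{3} = - \frac{353}{48} + \frac{d}{3}$)
$q = 3578$ ($q = 2157 - 29 \left(-49\right) = 2157 - -1421 = 2157 + 1421 = 3578$)
$v = - \frac{70}{543}$ ($v = - \frac{420 \cdot \frac{1}{1629}}{2} = \left(- \frac{1}{2}\right) \frac{140}{543} = - \frac{70}{543} \approx -0.12891$)
$\left(q + m{\left(-56,69 \right)}\right) \left(v + 3492\right) = \left(3578 + \left(- \frac{353}{48} + \frac{1}{3} \cdot 69\right)\right) \left(- \frac{70}{543} + 3492\right) = \left(3578 + \left(- \frac{353}{48} + 23\right)\right) \frac{1896086}{543} = \left(3578 + \frac{751}{48}\right) \frac{1896086}{543} = \frac{172495}{48} \cdot \frac{1896086}{543} = \frac{163532677285}{13032}$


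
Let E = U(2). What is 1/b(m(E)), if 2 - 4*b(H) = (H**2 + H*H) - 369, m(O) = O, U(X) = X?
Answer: 4/363 ≈ 0.011019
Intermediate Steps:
E = 2
b(H) = 371/4 - H**2/2 (b(H) = 1/2 - ((H**2 + H*H) - 369)/4 = 1/2 - ((H**2 + H**2) - 369)/4 = 1/2 - (2*H**2 - 369)/4 = 1/2 - (-369 + 2*H**2)/4 = 1/2 + (369/4 - H**2/2) = 371/4 - H**2/2)
1/b(m(E)) = 1/(371/4 - 1/2*2**2) = 1/(371/4 - 1/2*4) = 1/(371/4 - 2) = 1/(363/4) = 4/363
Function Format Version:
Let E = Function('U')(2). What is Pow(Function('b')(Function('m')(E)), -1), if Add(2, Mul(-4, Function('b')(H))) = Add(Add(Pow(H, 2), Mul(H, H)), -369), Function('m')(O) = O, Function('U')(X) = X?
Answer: Rational(4, 363) ≈ 0.011019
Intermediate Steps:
E = 2
Function('b')(H) = Add(Rational(371, 4), Mul(Rational(-1, 2), Pow(H, 2))) (Function('b')(H) = Add(Rational(1, 2), Mul(Rational(-1, 4), Add(Add(Pow(H, 2), Mul(H, H)), -369))) = Add(Rational(1, 2), Mul(Rational(-1, 4), Add(Add(Pow(H, 2), Pow(H, 2)), -369))) = Add(Rational(1, 2), Mul(Rational(-1, 4), Add(Mul(2, Pow(H, 2)), -369))) = Add(Rational(1, 2), Mul(Rational(-1, 4), Add(-369, Mul(2, Pow(H, 2))))) = Add(Rational(1, 2), Add(Rational(369, 4), Mul(Rational(-1, 2), Pow(H, 2)))) = Add(Rational(371, 4), Mul(Rational(-1, 2), Pow(H, 2))))
Pow(Function('b')(Function('m')(E)), -1) = Pow(Add(Rational(371, 4), Mul(Rational(-1, 2), Pow(2, 2))), -1) = Pow(Add(Rational(371, 4), Mul(Rational(-1, 2), 4)), -1) = Pow(Add(Rational(371, 4), -2), -1) = Pow(Rational(363, 4), -1) = Rational(4, 363)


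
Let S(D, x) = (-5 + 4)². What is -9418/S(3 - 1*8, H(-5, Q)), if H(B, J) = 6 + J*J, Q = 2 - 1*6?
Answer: -9418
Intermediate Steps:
Q = -4 (Q = 2 - 6 = -4)
H(B, J) = 6 + J²
S(D, x) = 1 (S(D, x) = (-1)² = 1)
-9418/S(3 - 1*8, H(-5, Q)) = -9418/1 = -9418*1 = -9418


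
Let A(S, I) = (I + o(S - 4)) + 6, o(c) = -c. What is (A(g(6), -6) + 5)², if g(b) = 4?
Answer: 25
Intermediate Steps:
A(S, I) = 10 + I - S (A(S, I) = (I - (S - 4)) + 6 = (I - (-4 + S)) + 6 = (I + (4 - S)) + 6 = (4 + I - S) + 6 = 10 + I - S)
(A(g(6), -6) + 5)² = ((10 - 6 - 1*4) + 5)² = ((10 - 6 - 4) + 5)² = (0 + 5)² = 5² = 25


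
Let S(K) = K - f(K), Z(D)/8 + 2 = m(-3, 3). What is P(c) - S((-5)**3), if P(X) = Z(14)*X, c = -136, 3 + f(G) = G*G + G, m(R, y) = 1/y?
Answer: 52306/3 ≈ 17435.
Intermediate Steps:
f(G) = -3 + G + G**2 (f(G) = -3 + (G*G + G) = -3 + (G**2 + G) = -3 + (G + G**2) = -3 + G + G**2)
Z(D) = -40/3 (Z(D) = -16 + 8/3 = -40/3)
P(X) = -40*X/3
S(K) = 3 - K**2 (S(K) = K - (-3 + K + K**2) = K + (3 - K - K**2) = 3 - K**2)
P(c) - S((-5)**3) = -40/3*(-136) - (3 - ((-5)**3)**2) = 5440/3 - (3 - 1*(-125)**2) = 5440/3 - (3 - 1*15625) = 5440/3 - (3 - 15625) = 5440/3 - 1*(-15622) = 5440/3 + 15622 = 52306/3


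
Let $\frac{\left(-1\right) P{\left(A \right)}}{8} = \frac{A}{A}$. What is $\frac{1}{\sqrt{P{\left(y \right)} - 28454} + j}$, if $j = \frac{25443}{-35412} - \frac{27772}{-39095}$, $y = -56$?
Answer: $- \frac{90935502161140}{319016136370761082571} - \frac{212961372251664400 i \sqrt{28462}}{6061306591044460568849} \approx -2.8505 \cdot 10^{-7} - 0.0059274 i$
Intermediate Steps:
$P{\left(A \right)} = -8$ ($P{\left(A \right)} = - 8 \frac{A}{A} = \left(-8\right) 1 = -8$)
$j = - \frac{3744007}{461477380}$ ($j = 25443 \left(- \frac{1}{35412}\right) - - \frac{27772}{39095} = - \frac{8481}{11804} + \frac{27772}{39095} = - \frac{3744007}{461477380} \approx -0.0081131$)
$\frac{1}{\sqrt{P{\left(y \right)} - 28454} + j} = \frac{1}{\sqrt{-8 - 28454} - \frac{3744007}{461477380}} = \frac{1}{\sqrt{-28462} - \frac{3744007}{461477380}} = \frac{1}{i \sqrt{28462} - \frac{3744007}{461477380}} = \frac{1}{- \frac{3744007}{461477380} + i \sqrt{28462}}$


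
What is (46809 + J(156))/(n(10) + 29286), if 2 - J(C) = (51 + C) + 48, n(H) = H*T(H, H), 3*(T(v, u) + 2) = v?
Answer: 69834/43949 ≈ 1.5890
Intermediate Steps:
T(v, u) = -2 + v/3
n(H) = H*(-2 + H/3)
J(C) = -97 - C (J(C) = 2 - ((51 + C) + 48) = 2 - (99 + C) = 2 + (-99 - C) = -97 - C)
(46809 + J(156))/(n(10) + 29286) = (46809 + (-97 - 1*156))/((⅓)*10*(-6 + 10) + 29286) = (46809 + (-97 - 156))/((⅓)*10*4 + 29286) = (46809 - 253)/(40/3 + 29286) = 46556/(87898/3) = 46556*(3/87898) = 69834/43949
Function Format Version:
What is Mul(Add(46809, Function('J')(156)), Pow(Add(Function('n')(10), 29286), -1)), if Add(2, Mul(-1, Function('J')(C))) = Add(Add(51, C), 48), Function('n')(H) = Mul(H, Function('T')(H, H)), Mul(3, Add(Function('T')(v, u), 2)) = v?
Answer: Rational(69834, 43949) ≈ 1.5890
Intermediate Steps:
Function('T')(v, u) = Add(-2, Mul(Rational(1, 3), v))
Function('n')(H) = Mul(H, Add(-2, Mul(Rational(1, 3), H)))
Function('J')(C) = Add(-97, Mul(-1, C)) (Function('J')(C) = Add(2, Mul(-1, Add(Add(51, C), 48))) = Add(2, Mul(-1, Add(99, C))) = Add(2, Add(-99, Mul(-1, C))) = Add(-97, Mul(-1, C)))
Mul(Add(46809, Function('J')(156)), Pow(Add(Function('n')(10), 29286), -1)) = Mul(Add(46809, Add(-97, Mul(-1, 156))), Pow(Add(Mul(Rational(1, 3), 10, Add(-6, 10)), 29286), -1)) = Mul(Add(46809, Add(-97, -156)), Pow(Add(Mul(Rational(1, 3), 10, 4), 29286), -1)) = Mul(Add(46809, -253), Pow(Add(Rational(40, 3), 29286), -1)) = Mul(46556, Pow(Rational(87898, 3), -1)) = Mul(46556, Rational(3, 87898)) = Rational(69834, 43949)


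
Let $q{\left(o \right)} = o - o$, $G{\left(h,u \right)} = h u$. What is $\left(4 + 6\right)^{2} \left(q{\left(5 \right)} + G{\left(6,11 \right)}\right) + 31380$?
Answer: $37980$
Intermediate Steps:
$q{\left(o \right)} = 0$
$\left(4 + 6\right)^{2} \left(q{\left(5 \right)} + G{\left(6,11 \right)}\right) + 31380 = \left(4 + 6\right)^{2} \left(0 + 6 \cdot 11\right) + 31380 = 10^{2} \left(0 + 66\right) + 31380 = 100 \cdot 66 + 31380 = 6600 + 31380 = 37980$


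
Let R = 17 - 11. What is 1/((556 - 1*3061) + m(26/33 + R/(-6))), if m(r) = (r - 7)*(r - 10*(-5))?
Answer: -1089/3118979 ≈ -0.00034915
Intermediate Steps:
R = 6
m(r) = (-7 + r)*(50 + r) (m(r) = (-7 + r)*(r + 50) = (-7 + r)*(50 + r))
1/((556 - 1*3061) + m(26/33 + R/(-6))) = 1/((556 - 1*3061) + (-350 + (26/33 + 6/(-6))**2 + 43*(26/33 + 6/(-6)))) = 1/((556 - 3061) + (-350 + (26*(1/33) + 6*(-1/6))**2 + 43*(26*(1/33) + 6*(-1/6)))) = 1/(-2505 + (-350 + (26/33 - 1)**2 + 43*(26/33 - 1))) = 1/(-2505 + (-350 + (-7/33)**2 + 43*(-7/33))) = 1/(-2505 + (-350 + 49/1089 - 301/33)) = 1/(-2505 - 391034/1089) = 1/(-3118979/1089) = -1089/3118979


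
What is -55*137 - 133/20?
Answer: -150833/20 ≈ -7541.6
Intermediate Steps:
-55*137 - 133/20 = -7535 - 133*1/20 = -7535 - 133/20 = -150833/20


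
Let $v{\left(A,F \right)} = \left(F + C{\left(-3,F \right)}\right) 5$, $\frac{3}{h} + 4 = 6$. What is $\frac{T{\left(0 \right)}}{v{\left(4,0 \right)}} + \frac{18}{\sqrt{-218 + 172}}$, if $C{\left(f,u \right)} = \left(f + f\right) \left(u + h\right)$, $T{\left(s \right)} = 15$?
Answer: $- \frac{1}{3} - \frac{9 i \sqrt{46}}{23} \approx -0.33333 - 2.654 i$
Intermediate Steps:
$h = \frac{3}{2}$ ($h = \frac{3}{-4 + 6} = \frac{3}{2} \approx 1.5$)
$C{\left(f,u \right)} = 2 f \left(\frac{3}{2} + u\right)$ ($C{\left(f,u \right)} = \left(f + f\right) \left(u + \frac{3}{2}\right) = 2 f \left(\frac{3}{2} + u\right)$)
$v{\left(A,F \right)} = -45 - 25 F$ ($v{\left(A,F \right)} = \left(F - 3 \left(3 + 2 F\right)\right) 5 = \left(F - \left(9 + 6 F\right)\right) 5 = \left(-9 - 5 F\right) 5 = -45 - 25 F$)
$\frac{T{\left(0 \right)}}{v{\left(4,0 \right)}} + \frac{18}{\sqrt{-218 + 172}} = \frac{15}{-45 - 0} + \frac{18}{\sqrt{-218 + 172}} = \frac{15}{-45 + 0} + \frac{18}{\sqrt{-46}} = \frac{15}{-45} + \frac{18}{i \sqrt{46}} = 15 \left(- \frac{1}{45}\right) + 18 \left(- \frac{i \sqrt{46}}{46}\right) = - \frac{1}{3} - \frac{9 i \sqrt{46}}{23}$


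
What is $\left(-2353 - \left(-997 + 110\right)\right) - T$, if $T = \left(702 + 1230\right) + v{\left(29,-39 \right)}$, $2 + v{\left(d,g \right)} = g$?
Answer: $-3357$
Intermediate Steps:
$v{\left(d,g \right)} = -2 + g$
$T = 1891$ ($T = \left(702 + 1230\right) - 41 = 1932 - 41 = 1891$)
$\left(-2353 - \left(-997 + 110\right)\right) - T = \left(-2353 - \left(-997 + 110\right)\right) - 1891 = \left(-2353 - -887\right) - 1891 = \left(-2353 + 887\right) - 1891 = -1466 - 1891 = -3357$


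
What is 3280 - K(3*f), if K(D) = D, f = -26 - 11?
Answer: 3391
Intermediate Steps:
f = -37
3280 - K(3*f) = 3280 - 3*(-37) = 3280 - 1*(-111) = 3280 + 111 = 3391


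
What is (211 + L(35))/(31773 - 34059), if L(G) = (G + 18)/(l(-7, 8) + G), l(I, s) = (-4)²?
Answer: -5407/58293 ≈ -0.092756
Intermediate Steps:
l(I, s) = 16
L(G) = (18 + G)/(16 + G) (L(G) = (G + 18)/(16 + G) = (18 + G)/(16 + G))
(211 + L(35))/(31773 - 34059) = (211 + (18 + 35)/(16 + 35))/(31773 - 34059) = (211 + 53/51)/(-2286) = (211 + (1/51)*53)*(-1/2286) = (211 + 53/51)*(-1/2286) = (10814/51)*(-1/2286) = -5407/58293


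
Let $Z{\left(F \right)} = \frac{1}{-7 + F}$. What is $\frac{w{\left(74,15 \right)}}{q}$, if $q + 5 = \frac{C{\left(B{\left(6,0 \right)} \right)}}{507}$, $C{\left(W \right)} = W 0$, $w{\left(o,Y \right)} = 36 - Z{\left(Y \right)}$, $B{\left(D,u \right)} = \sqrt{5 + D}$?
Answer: $- \frac{287}{40} \approx -7.175$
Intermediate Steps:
$w{\left(o,Y \right)} = 36 - \frac{1}{-7 + Y}$
$C{\left(W \right)} = 0$
$q = -5$ ($q = -5 + \frac{0}{507} = -5 + 0 \cdot \frac{1}{507} = -5 + 0 = -5$)
$\frac{w{\left(74,15 \right)}}{q} = \frac{\frac{1}{-7 + 15} \left(-253 + 36 \cdot 15\right)}{-5} = \frac{-253 + 540}{8} \left(- \frac{1}{5}\right) = \frac{1}{8} \cdot 287 \left(- \frac{1}{5}\right) = \frac{287}{8} \left(- \frac{1}{5}\right) = - \frac{287}{40}$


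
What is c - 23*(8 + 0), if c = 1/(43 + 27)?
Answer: -12879/70 ≈ -183.99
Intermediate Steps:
c = 1/70 ≈ 0.014286
c - 23*(8 + 0) = 1/70 - 23*(8 + 0) = 1/70 - 23*8 = 1/70 - 184 = -12879/70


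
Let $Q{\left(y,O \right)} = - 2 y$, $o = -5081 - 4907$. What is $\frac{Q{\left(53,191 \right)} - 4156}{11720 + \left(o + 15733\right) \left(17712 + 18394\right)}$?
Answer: $- \frac{2131}{103720345} \approx -2.0546 \cdot 10^{-5}$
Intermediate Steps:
$o = -9988$ ($o = -5081 - 4907 = -9988$)
$\frac{Q{\left(53,191 \right)} - 4156}{11720 + \left(o + 15733\right) \left(17712 + 18394\right)} = \frac{\left(-2\right) 53 - 4156}{11720 + \left(-9988 + 15733\right) \left(17712 + 18394\right)} = \frac{-106 - 4156}{11720 + 5745 \cdot 36106} = - \frac{4262}{11720 + 207428970} = - \frac{4262}{207440690} = \left(-4262\right) \frac{1}{207440690} = - \frac{2131}{103720345}$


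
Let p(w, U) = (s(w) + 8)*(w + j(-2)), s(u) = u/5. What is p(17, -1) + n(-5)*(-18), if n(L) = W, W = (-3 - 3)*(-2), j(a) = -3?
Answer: -282/5 ≈ -56.400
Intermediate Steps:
W = 12 (W = -6*(-2) = 12)
s(u) = u/5 (s(u) = u*(⅕) = u/5)
n(L) = 12
p(w, U) = (-3 + w)*(8 + w/5) (p(w, U) = (w/5 + 8)*(w - 3) = (8 + w/5)*(-3 + w) = (-3 + w)*(8 + w/5))
p(17, -1) + n(-5)*(-18) = (-24 + (⅕)*17² + (37/5)*17) + 12*(-18) = (-24 + (⅕)*289 + 629/5) - 216 = (-24 + 289/5 + 629/5) - 216 = 798/5 - 216 = -282/5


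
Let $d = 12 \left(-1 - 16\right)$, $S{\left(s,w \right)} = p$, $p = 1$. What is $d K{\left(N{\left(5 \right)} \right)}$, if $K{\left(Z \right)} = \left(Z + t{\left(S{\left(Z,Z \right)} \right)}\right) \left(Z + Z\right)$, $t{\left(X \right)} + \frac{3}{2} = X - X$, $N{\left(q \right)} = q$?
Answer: $-7140$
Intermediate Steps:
$S{\left(s,w \right)} = 1$
$t{\left(X \right)} = - \frac{3}{2}$ ($t{\left(X \right)} = - \frac{3}{2} + \left(X - X\right) = - \frac{3}{2} + 0 = - \frac{3}{2}$)
$K{\left(Z \right)} = 2 Z \left(- \frac{3}{2} + Z\right)$ ($K{\left(Z \right)} = \left(Z - \frac{3}{2}\right) \left(Z + Z\right) = \left(- \frac{3}{2} + Z\right) 2 Z = 2 Z \left(- \frac{3}{2} + Z\right)$)
$d = -204$ ($d = 12 \left(-17\right) = -204$)
$d K{\left(N{\left(5 \right)} \right)} = - 204 \cdot 5 \left(-3 + 2 \cdot 5\right) = - 204 \cdot 5 \left(-3 + 10\right) = - 204 \cdot 5 \cdot 7 = \left(-204\right) 35 = -7140$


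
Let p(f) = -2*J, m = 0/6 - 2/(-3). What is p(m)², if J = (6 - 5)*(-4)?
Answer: 64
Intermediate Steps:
m = ⅔ (m = 0*(⅙) - 2*(-⅓) = 0 + ⅔ = ⅔ ≈ 0.66667)
J = -4 (J = 1*(-4) = -4)
p(f) = 8 (p(f) = -2*(-4) = 8)
p(m)² = 8² = 64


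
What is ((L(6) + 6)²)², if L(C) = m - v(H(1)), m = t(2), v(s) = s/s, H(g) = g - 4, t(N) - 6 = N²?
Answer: 50625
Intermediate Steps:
t(N) = 6 + N²
H(g) = -4 + g
v(s) = 1
m = 10 (m = 6 + 2² = 6 + 4 = 10)
L(C) = 9 (L(C) = 10 - 1*1 = 10 - 1 = 9)
((L(6) + 6)²)² = ((9 + 6)²)² = (15²)² = 225² = 50625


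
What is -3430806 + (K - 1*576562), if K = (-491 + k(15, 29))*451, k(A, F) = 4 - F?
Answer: -4240084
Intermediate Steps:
K = -232716 (K = (-491 + (4 - 1*29))*451 = (-491 + (4 - 29))*451 = (-491 - 25)*451 = -516*451 = -232716)
-3430806 + (K - 1*576562) = -3430806 + (-232716 - 1*576562) = -3430806 + (-232716 - 576562) = -3430806 - 809278 = -4240084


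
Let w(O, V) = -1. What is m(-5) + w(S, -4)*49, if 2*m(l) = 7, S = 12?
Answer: -91/2 ≈ -45.500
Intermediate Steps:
m(l) = 7/2 (m(l) = (½)*7 = 7/2)
m(-5) + w(S, -4)*49 = 7/2 - 1*49 = 7/2 - 49 = -91/2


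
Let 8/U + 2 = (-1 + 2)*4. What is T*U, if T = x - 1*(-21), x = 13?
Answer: 136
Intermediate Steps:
U = 4 (U = 8/(-2 + (-1 + 2)*4) = 8/(-2 + 1*4) = 8/(-2 + 4) = 8/2 = 8*(½) = 4)
T = 34 (T = 13 - 1*(-21) = 13 + 21 = 34)
T*U = 34*4 = 136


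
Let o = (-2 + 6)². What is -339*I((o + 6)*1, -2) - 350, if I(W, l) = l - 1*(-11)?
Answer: -3401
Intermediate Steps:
o = 16 (o = 4² = 16)
I(W, l) = 11 + l (I(W, l) = l + 11 = 11 + l)
-339*I((o + 6)*1, -2) - 350 = -339*(11 - 2) - 350 = -339*9 - 350 = -3051 - 350 = -3401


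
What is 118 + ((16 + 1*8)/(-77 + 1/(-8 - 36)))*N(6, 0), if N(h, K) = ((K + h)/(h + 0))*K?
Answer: 118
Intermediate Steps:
N(h, K) = K*(K + h)/h (N(h, K) = ((K + h)/h)*K = K*(K + h)/h)
118 + ((16 + 1*8)/(-77 + 1/(-8 - 36)))*N(6, 0) = 118 + ((16 + 1*8)/(-77 + 1/(-8 - 36)))*(0*(0 + 6)/6) = 118 + ((16 + 8)/(-77 + 1/(-44)))*(0*(1/6)*6) = 118 + (24/(-77 - 1/44))*0 = 118 + (24/(-3389/44))*0 = 118 + (24*(-44/3389))*0 = 118 - 1056/3389*0 = 118 + 0 = 118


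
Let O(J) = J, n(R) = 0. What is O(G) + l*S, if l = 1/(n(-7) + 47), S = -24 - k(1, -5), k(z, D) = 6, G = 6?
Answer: 252/47 ≈ 5.3617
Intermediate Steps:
S = -30 (S = -24 - 1*6 = -24 - 6 = -30)
l = 1/47 (l = 1/(0 + 47) = 1/47 ≈ 0.021277)
O(G) + l*S = 6 + (1/47)*(-30) = 6 - 30/47 = 252/47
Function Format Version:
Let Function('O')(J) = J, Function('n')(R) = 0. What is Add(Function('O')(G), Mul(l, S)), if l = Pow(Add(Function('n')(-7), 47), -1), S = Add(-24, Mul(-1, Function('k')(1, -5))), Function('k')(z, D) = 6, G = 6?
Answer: Rational(252, 47) ≈ 5.3617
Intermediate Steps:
S = -30 (S = Add(-24, Mul(-1, 6)) = Add(-24, -6) = -30)
l = Rational(1, 47) (l = Pow(Add(0, 47), -1) = Pow(47, -1) = Rational(1, 47) ≈ 0.021277)
Add(Function('O')(G), Mul(l, S)) = Add(6, Mul(Rational(1, 47), -30)) = Add(6, Rational(-30, 47)) = Rational(252, 47)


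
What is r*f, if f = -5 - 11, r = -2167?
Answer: 34672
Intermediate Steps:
f = -16
r*f = -2167*(-16) = 34672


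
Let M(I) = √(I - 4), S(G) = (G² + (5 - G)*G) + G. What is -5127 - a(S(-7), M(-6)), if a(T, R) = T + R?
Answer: -5085 - I*√10 ≈ -5085.0 - 3.1623*I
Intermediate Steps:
S(G) = G + G² + G*(5 - G) (S(G) = (G² + G*(5 - G)) + G = G + G² + G*(5 - G))
M(I) = √(-4 + I)
a(T, R) = R + T
-5127 - a(S(-7), M(-6)) = -5127 - (√(-4 - 6) + 6*(-7)) = -5127 - (√(-10) - 42) = -5127 - (I*√10 - 42) = -5127 - (-42 + I*√10) = -5127 + (42 - I*√10) = -5085 - I*√10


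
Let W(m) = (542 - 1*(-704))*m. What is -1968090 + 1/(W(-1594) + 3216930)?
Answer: -2422336980539/1230806 ≈ -1.9681e+6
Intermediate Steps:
W(m) = 1246*m (W(m) = (542 + 704)*m = 1246*m)
-1968090 + 1/(W(-1594) + 3216930) = -1968090 + 1/(1246*(-1594) + 3216930) = -1968090 + 1/(-1986124 + 3216930) = -1968090 + 1/1230806 = -2422336980539/1230806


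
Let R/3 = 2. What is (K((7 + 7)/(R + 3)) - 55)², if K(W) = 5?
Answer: 2500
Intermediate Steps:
R = 6 (R = 3*2 = 6)
(K((7 + 7)/(R + 3)) - 55)² = (5 - 55)² = (-50)² = 2500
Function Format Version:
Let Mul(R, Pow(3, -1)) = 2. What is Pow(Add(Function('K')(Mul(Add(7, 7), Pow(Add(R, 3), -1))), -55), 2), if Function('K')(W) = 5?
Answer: 2500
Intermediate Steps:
R = 6 (R = Mul(3, 2) = 6)
Pow(Add(Function('K')(Mul(Add(7, 7), Pow(Add(R, 3), -1))), -55), 2) = Pow(Add(5, -55), 2) = Pow(-50, 2) = 2500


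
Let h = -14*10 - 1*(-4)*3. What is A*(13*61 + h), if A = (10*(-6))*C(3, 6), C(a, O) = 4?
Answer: -159600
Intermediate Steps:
h = -128 (h = -140 + 4*3 = -140 + 12 = -128)
A = -240 (A = (10*(-6))*4 = -60*4 = -240)
A*(13*61 + h) = -240*(13*61 - 128) = -240*(793 - 128) = -240*665 = -159600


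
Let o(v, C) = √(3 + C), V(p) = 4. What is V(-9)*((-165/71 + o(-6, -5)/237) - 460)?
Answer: -131300/71 + 4*I*√2/237 ≈ -1849.3 + 0.023869*I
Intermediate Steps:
V(-9)*((-165/71 + o(-6, -5)/237) - 460) = 4*((-165/71 + √(3 - 5)/237) - 460) = 4*((-165*1/71 + √(-2)*(1/237)) - 460) = 4*((-165/71 + (I*√2)*(1/237)) - 460) = 4*((-165/71 + I*√2/237) - 460) = 4*(-32825/71 + I*√2/237) = -131300/71 + 4*I*√2/237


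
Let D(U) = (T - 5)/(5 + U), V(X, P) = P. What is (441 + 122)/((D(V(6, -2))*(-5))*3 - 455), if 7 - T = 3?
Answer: -563/450 ≈ -1.2511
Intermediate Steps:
T = 4 (T = 7 - 1*3 = 7 - 3 = 4)
D(U) = -1/(5 + U) (D(U) = (4 - 5)/(5 + U) = -1/(5 + U))
(441 + 122)/((D(V(6, -2))*(-5))*3 - 455) = (441 + 122)/((-1/(5 - 2)*(-5))*3 - 455) = 563/((-1/3*(-5))*3 - 455) = 563/((-1*⅓*(-5))*3 - 455) = 563/(-⅓*(-5)*3 - 455) = 563/((5/3)*3 - 455) = 563/(5 - 455) = 563/(-450) = 563*(-1/450) = -563/450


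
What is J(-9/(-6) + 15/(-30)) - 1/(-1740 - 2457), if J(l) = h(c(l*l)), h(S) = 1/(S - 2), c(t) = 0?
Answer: -4195/8394 ≈ -0.49976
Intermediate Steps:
h(S) = 1/(-2 + S)
J(l) = -½ (J(l) = 1/(-2 + 0) = 1/(-2) = -½)
J(-9/(-6) + 15/(-30)) - 1/(-1740 - 2457) = -½ - 1/(-1740 - 2457) = -½ - 1/(-4197) = -½ - 1*(-1/4197) = -½ + 1/4197 = -4195/8394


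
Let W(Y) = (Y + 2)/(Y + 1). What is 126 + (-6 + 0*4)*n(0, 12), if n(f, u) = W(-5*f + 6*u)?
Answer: 8754/73 ≈ 119.92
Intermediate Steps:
W(Y) = (2 + Y)/(1 + Y)
n(f, u) = (2 - 5*f + 6*u)/(1 - 5*f + 6*u) (n(f, u) = (2 + (-5*f + 6*u))/(1 + (-5*f + 6*u)) = (2 - 5*f + 6*u)/(1 - 5*f + 6*u))
126 + (-6 + 0*4)*n(0, 12) = 126 + (-6 + 0*4)*((2 - 5*0 + 6*12)/(1 - 5*0 + 6*12)) = 126 + (-6 + 0)*((2 + 0 + 72)/(1 + 0 + 72)) = 126 - 6*74/73 = 126 - 444/73 = 8754/73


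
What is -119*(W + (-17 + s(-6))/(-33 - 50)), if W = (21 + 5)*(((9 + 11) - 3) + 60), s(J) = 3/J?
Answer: -39551673/166 ≈ -2.3826e+5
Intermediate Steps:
W = 2002 (W = 26*((20 - 3) + 60) = 26*(17 + 60) = 26*77 = 2002)
-119*(W + (-17 + s(-6))/(-33 - 50)) = -119*(2002 + (-17 + 3/(-6))/(-33 - 50)) = -119*(2002 + (-17 + 3*(-⅙))/(-83)) = -119*(2002 + (-17 - ½)*(-1/83)) = -119*(2002 - 35/2*(-1/83)) = -119*(2002 + 35/166) = -119*332367/166 = -39551673/166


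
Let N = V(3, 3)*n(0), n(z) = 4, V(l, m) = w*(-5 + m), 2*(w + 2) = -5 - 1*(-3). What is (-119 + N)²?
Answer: 9025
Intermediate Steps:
w = -3 (w = -2 + (-5 - 1*(-3))/2 = -2 + (-5 + 3)/2 = -2 + (½)*(-2) = -2 - 1 = -3)
V(l, m) = 15 - 3*m (V(l, m) = -3*(-5 + m) = 15 - 3*m)
N = 24 (N = (15 - 3*3)*4 = (15 - 9)*4 = 6*4 = 24)
(-119 + N)² = (-119 + 24)² = (-95)² = 9025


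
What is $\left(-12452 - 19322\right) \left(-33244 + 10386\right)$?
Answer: $726290092$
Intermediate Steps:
$\left(-12452 - 19322\right) \left(-33244 + 10386\right) = \left(-31774\right) \left(-22858\right) = 726290092$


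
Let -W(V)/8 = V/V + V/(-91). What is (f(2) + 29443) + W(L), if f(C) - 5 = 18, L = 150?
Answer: 2681878/91 ≈ 29471.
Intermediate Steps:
W(V) = -8 + 8*V/91 (W(V) = -8*(V/V + V/(-91)) = -8*(1 + V*(-1/91)) = -8*(1 - V/91) = -8 + 8*V/91)
f(C) = 23 (f(C) = 5 + 18 = 23)
(f(2) + 29443) + W(L) = (23 + 29443) + (-8 + (8/91)*150) = 29466 + (-8 + 1200/91) = 29466 + 472/91 = 2681878/91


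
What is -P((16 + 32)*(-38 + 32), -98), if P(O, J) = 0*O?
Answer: 0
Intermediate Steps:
P(O, J) = 0
-P((16 + 32)*(-38 + 32), -98) = -1*0 = 0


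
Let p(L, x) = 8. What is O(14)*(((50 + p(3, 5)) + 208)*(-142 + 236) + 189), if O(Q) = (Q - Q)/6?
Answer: 0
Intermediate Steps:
O(Q) = 0 (O(Q) = 0*(⅙) = 0)
O(14)*(((50 + p(3, 5)) + 208)*(-142 + 236) + 189) = 0*(((50 + 8) + 208)*(-142 + 236) + 189) = 0*((58 + 208)*94 + 189) = 0*(266*94 + 189) = 0*(25004 + 189) = 0*25193 = 0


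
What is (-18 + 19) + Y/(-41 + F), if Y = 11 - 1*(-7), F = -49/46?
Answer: 123/215 ≈ 0.57209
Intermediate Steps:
F = -49/46 (F = -49*1/46 = -49/46 ≈ -1.0652)
Y = 18 (Y = 11 + 7 = 18)
(-18 + 19) + Y/(-41 + F) = (-18 + 19) + 18/(-41 - 49/46) = 1 + 18/(-1935/46) = 1 + 18*(-46/1935) = 1 - 92/215 = 123/215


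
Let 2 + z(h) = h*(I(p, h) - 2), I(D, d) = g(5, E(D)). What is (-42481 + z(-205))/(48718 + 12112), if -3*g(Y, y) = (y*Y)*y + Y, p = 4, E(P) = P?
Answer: -7771/13035 ≈ -0.59616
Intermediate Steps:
g(Y, y) = -Y/3 - Y*y²/3 (g(Y, y) = -((y*Y)*y + Y)/3 = -((Y*y)*y + Y)/3 = -(Y*y² + Y)/3 = -(Y + Y*y²)/3 = -Y/3 - Y*y²/3)
I(D, d) = -5/3 - 5*D²/3 (I(D, d) = -⅓*5*(1 + D²) = -5/3 - 5*D²/3)
z(h) = -2 - 91*h/3 (z(h) = -2 + h*((-5/3 - 5/3*4²) - 2) = -2 + h*((-5/3 - 5/3*16) - 2) = -2 + h*((-5/3 - 80/3) - 2) = -2 + h*(-85/3 - 2) = -2 + h*(-91/3) = -2 - 91*h/3)
(-42481 + z(-205))/(48718 + 12112) = (-42481 + (-2 - 91/3*(-205)))/(48718 + 12112) = (-42481 + (-2 + 18655/3))/60830 = (-42481 + 18649/3)*(1/60830) = -108794/3*1/60830 = -7771/13035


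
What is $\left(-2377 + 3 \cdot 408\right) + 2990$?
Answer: $1837$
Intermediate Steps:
$\left(-2377 + 3 \cdot 408\right) + 2990 = \left(-2377 + 1224\right) + 2990 = -1153 + 2990 = 1837$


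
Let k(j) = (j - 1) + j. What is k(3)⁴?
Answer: 625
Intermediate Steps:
k(j) = -1 + 2*j (k(j) = (-1 + j) + j = -1 + 2*j)
k(3)⁴ = (-1 + 2*3)⁴ = (-1 + 6)⁴ = 5⁴ = 625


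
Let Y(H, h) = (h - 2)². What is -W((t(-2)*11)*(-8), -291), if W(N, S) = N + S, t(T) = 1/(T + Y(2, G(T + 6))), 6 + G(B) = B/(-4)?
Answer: 23077/79 ≈ 292.11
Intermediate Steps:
G(B) = -6 - B/4 (G(B) = -6 + B/(-4) = -6 + B*(-¼) = -6 - B/4)
Y(H, h) = (-2 + h)²
t(T) = 1/(T + (-19/2 - T/4)²) (t(T) = 1/(T + (-2 + (-6 - (T + 6)/4))²) = 1/(T + (-2 + (-6 - (6 + T)/4))²) = 1/(T + (-2 + (-6 + (-3/2 - T/4)))²) = 1/(T + (-2 + (-15/2 - T/4))²) = 1/(T + (-19/2 - T/4)²))
-W((t(-2)*11)*(-8), -291) = -(((16/((38 - 2)² + 16*(-2)))*11)*(-8) - 291) = -(((16/(36² - 32))*11)*(-8) - 291) = -(((16/(1296 - 32))*11)*(-8) - 291) = -(((16/1264)*11)*(-8) - 291) = -(((16*(1/1264))*11)*(-8) - 291) = -(((1/79)*11)*(-8) - 291) = -((11/79)*(-8) - 291) = -(-88/79 - 291) = -1*(-23077/79) = 23077/79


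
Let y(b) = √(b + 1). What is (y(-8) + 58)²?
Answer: (58 + I*√7)² ≈ 3357.0 + 306.91*I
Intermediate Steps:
y(b) = √(1 + b)
(y(-8) + 58)² = (√(1 - 8) + 58)² = (√(-7) + 58)² = (I*√7 + 58)² = (58 + I*√7)²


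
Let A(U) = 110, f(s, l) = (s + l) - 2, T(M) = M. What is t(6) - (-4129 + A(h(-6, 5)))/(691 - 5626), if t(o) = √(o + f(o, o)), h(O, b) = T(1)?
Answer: 15721/4935 ≈ 3.1856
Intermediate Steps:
f(s, l) = -2 + l + s (f(s, l) = (l + s) - 2 = -2 + l + s)
h(O, b) = 1
t(o) = √(-2 + 3*o) (t(o) = √(o + (-2 + o + o)) = √(o + (-2 + 2*o)) = √(-2 + 3*o))
t(6) - (-4129 + A(h(-6, 5)))/(691 - 5626) = √(-2 + 3*6) - (-4129 + 110)/(691 - 5626) = √(-2 + 18) - (-4019)/(-4935) = √16 - (-4019)*(-1)/4935 = 4 - 1*4019/4935 = 4 - 4019/4935 = 15721/4935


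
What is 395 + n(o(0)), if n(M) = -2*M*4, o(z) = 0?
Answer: 395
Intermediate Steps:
n(M) = -8*M
395 + n(o(0)) = 395 - 8*0 = 395 + 0 = 395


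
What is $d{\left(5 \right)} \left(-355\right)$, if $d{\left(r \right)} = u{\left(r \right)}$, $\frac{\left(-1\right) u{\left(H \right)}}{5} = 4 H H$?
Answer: $177500$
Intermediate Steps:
$u{\left(H \right)} = - 20 H^{2}$ ($u{\left(H \right)} = - 5 \cdot 4 H H = - 5 \cdot 4 H^{2} = - 20 H^{2}$)
$d{\left(r \right)} = - 20 r^{2}$
$d{\left(5 \right)} \left(-355\right) = - 20 \cdot 5^{2} \left(-355\right) = \left(-20\right) 25 \left(-355\right) = \left(-500\right) \left(-355\right) = 177500$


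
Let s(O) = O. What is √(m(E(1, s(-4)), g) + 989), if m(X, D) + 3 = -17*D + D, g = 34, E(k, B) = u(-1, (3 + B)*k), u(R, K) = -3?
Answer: √442 ≈ 21.024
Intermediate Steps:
E(k, B) = -3
m(X, D) = -3 - 16*D (m(X, D) = -3 + (-17*D + D) = -3 - 16*D)
√(m(E(1, s(-4)), g) + 989) = √((-3 - 16*34) + 989) = √((-3 - 544) + 989) = √(-547 + 989) = √442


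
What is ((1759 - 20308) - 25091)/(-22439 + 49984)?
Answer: -8728/5509 ≈ -1.5843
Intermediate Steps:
((1759 - 20308) - 25091)/(-22439 + 49984) = (-18549 - 25091)/27545 = -43640*1/27545 = -8728/5509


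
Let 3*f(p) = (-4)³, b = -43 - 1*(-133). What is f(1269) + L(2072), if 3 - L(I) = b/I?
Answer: -57115/3108 ≈ -18.377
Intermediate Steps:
b = 90 (b = -43 + 133 = 90)
f(p) = -64/3 (f(p) = (⅓)*(-4)³ = (⅓)*(-64) = -64/3)
L(I) = 3 - 90/I
f(1269) + L(2072) = -64/3 + (3 - 90/2072) = -64/3 + (3 - 90*1/2072) = -64/3 + (3 - 45/1036) = -64/3 + 3063/1036 = -57115/3108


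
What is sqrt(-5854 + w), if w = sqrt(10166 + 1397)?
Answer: sqrt(-5854 + sqrt(11563)) ≈ 75.805*I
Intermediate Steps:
w = sqrt(11563) ≈ 107.53
sqrt(-5854 + w) = sqrt(-5854 + sqrt(11563))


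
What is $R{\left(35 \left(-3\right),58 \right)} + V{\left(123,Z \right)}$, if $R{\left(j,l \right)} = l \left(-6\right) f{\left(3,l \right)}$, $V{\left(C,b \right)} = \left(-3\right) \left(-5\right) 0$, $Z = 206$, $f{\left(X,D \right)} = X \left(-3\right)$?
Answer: $3132$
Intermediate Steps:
$f{\left(X,D \right)} = - 3 X$
$V{\left(C,b \right)} = 0$ ($V{\left(C,b \right)} = 15 \cdot 0 = 0$)
$R{\left(j,l \right)} = 54 l$ ($R{\left(j,l \right)} = l \left(-6\right) \left(\left(-3\right) 3\right) = - 6 l \left(-9\right) = 54 l$)
$R{\left(35 \left(-3\right),58 \right)} + V{\left(123,Z \right)} = 54 \cdot 58 + 0 = 3132 + 0 = 3132$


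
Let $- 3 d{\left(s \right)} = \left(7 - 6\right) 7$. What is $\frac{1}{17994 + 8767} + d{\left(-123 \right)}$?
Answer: $- \frac{187324}{80283} \approx -2.3333$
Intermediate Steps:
$d{\left(s \right)} = - \frac{7}{3}$ ($d{\left(s \right)} = - \frac{\left(7 - 6\right) 7}{3} = - \frac{1 \cdot 7}{3} = \left(- \frac{1}{3}\right) 7 = - \frac{7}{3}$)
$\frac{1}{17994 + 8767} + d{\left(-123 \right)} = \frac{1}{17994 + 8767} - \frac{7}{3} = \frac{1}{26761} - \frac{7}{3} = - \frac{187324}{80283}$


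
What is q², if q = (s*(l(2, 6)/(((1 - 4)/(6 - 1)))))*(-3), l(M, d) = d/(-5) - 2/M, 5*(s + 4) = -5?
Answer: 3025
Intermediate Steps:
s = -5 (s = -4 + (⅕)*(-5) = -4 - 1 = -5)
l(M, d) = -2/M - d/5 (l(M, d) = d*(-⅕) - 2/M = -d/5 - 2/M = -2/M - d/5)
q = 55 (q = -5*(-2/2 - ⅕*6)/((1 - 4)/(6 - 1))*(-3) = -5*(-2*½ - 6/5)/((-3/5))*(-3) = -5*(-1 - 6/5)/((-3*⅕))*(-3) = -(-11)/(-⅗)*(-3) = -(-11)*(-5)/3*(-3) = -5*11/3*(-3) = -55/3*(-3) = 55)
q² = 55² = 3025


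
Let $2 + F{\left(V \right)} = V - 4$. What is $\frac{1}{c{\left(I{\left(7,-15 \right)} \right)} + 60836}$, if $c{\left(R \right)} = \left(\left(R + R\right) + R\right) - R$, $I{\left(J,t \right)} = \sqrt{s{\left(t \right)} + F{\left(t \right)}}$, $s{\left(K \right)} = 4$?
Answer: $\frac{15209}{925254741} - \frac{i \sqrt{17}}{1850509482} \approx 1.6438 \cdot 10^{-5} - 2.2281 \cdot 10^{-9} i$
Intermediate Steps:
$F{\left(V \right)} = -6 + V$ ($F{\left(V \right)} = -2 + \left(V - 4\right) = -2 + \left(-4 + V\right) = -6 + V$)
$I{\left(J,t \right)} = \sqrt{-2 + t}$ ($I{\left(J,t \right)} = \sqrt{4 + \left(-6 + t\right)} = \sqrt{-2 + t}$)
$c{\left(R \right)} = 2 R$ ($c{\left(R \right)} = \left(2 R + R\right) - R = 3 R - R = 2 R$)
$\frac{1}{c{\left(I{\left(7,-15 \right)} \right)} + 60836} = \frac{1}{2 \sqrt{-2 - 15} + 60836} = \frac{1}{2 \sqrt{-17} + 60836} = \frac{1}{2 i \sqrt{17} + 60836} = \frac{1}{60836 + 2 i \sqrt{17}}$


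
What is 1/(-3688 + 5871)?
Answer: 1/2183 ≈ 0.00045808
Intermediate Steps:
1/(-3688 + 5871) = 1/2183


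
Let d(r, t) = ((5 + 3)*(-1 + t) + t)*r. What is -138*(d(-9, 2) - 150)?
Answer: 33120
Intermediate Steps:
d(r, t) = r*(-8 + 9*t) (d(r, t) = (8*(-1 + t) + t)*r = ((-8 + 8*t) + t)*r = (-8 + 9*t)*r = r*(-8 + 9*t))
-138*(d(-9, 2) - 150) = -138*(-9*(-8 + 9*2) - 150) = -138*(-9*(-8 + 18) - 150) = -138*(-9*10 - 150) = -138*(-90 - 150) = -138*(-240) = 33120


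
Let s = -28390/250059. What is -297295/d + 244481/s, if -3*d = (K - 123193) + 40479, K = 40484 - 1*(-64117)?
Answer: -1338029297518023/621371930 ≈ -2.1533e+6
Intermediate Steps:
s = -28390/250059 (s = -28390*1/250059 = -28390/250059 ≈ -0.11353)
K = 104601 (K = 40484 + 64117 = 104601)
d = -21887/3 (d = -((104601 - 123193) + 40479)/3 = -(-18592 + 40479)/3 = -1/3*21887 = -21887/3 ≈ -7295.7)
-297295/d + 244481/s = -297295/(-21887/3) + 244481/(-28390/250059) = -297295*(-3/21887) + 244481*(-250059/28390) = 891885/21887 - 61134674379/28390 = -1338029297518023/621371930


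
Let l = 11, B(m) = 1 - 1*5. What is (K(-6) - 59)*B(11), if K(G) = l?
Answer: 192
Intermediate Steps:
B(m) = -4 (B(m) = 1 - 5 = -4)
K(G) = 11
(K(-6) - 59)*B(11) = (11 - 59)*(-4) = -48*(-4) = 192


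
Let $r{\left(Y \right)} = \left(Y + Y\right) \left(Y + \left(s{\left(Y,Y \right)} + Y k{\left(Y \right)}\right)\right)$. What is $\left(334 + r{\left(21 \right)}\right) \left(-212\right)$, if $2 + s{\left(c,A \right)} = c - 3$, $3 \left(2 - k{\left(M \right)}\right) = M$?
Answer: $534664$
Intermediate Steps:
$k{\left(M \right)} = 2 - \frac{M}{3}$
$s{\left(c,A \right)} = -5 + c$ ($s{\left(c,A \right)} = -2 + \left(c - 3\right) = -2 + \left(-3 + c\right) = -5 + c$)
$r{\left(Y \right)} = 2 Y \left(-5 + 2 Y + Y \left(2 - \frac{Y}{3}\right)\right)$ ($r{\left(Y \right)} = \left(Y + Y\right) \left(Y + \left(\left(-5 + Y\right) + Y \left(2 - \frac{Y}{3}\right)\right)\right) = 2 Y \left(Y + \left(-5 + Y + Y \left(2 - \frac{Y}{3}\right)\right)\right) = 2 Y \left(-5 + 2 Y + Y \left(2 - \frac{Y}{3}\right)\right)$)
$\left(334 + r{\left(21 \right)}\right) \left(-212\right) = \left(334 + \frac{2}{3} \cdot 21 \left(-15 - 21^{2} + 12 \cdot 21\right)\right) \left(-212\right) = \left(334 + \frac{2}{3} \cdot 21 \left(-15 - 441 + 252\right)\right) \left(-212\right) = \left(334 + \frac{2}{3} \cdot 21 \left(-204\right)\right) \left(-212\right) = \left(334 - 2856\right) \left(-212\right) = \left(-2522\right) \left(-212\right) = 534664$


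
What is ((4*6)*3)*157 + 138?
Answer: 11442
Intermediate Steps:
((4*6)*3)*157 + 138 = (24*3)*157 + 138 = 72*157 + 138 = 11304 + 138 = 11442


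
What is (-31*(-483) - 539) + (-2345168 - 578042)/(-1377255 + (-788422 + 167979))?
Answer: 14418848071/998849 ≈ 14435.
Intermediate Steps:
(-31*(-483) - 539) + (-2345168 - 578042)/(-1377255 + (-788422 + 167979)) = (14973 - 539) - 2923210/(-1377255 - 620443) = 14434 - 2923210/(-1997698) = 14434 - 2923210*(-1/1997698) = 14434 + 1461605/998849 = 14418848071/998849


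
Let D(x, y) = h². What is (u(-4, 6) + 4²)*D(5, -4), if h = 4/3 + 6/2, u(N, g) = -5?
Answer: 1859/9 ≈ 206.56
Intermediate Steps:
h = 13/3 (h = 4*(⅓) + 6*(½) = 4/3 + 3 = 13/3 ≈ 4.3333)
D(x, y) = 169/9 (D(x, y) = (13/3)² = 169/9)
(u(-4, 6) + 4²)*D(5, -4) = (-5 + 4²)*(169/9) = (-5 + 16)*(169/9) = 11*(169/9) = 1859/9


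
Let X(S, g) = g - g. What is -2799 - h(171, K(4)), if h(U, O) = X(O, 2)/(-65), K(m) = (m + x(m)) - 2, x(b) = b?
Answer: -2799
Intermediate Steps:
K(m) = -2 + 2*m (K(m) = (m + m) - 2 = 2*m - 2 = -2 + 2*m)
X(S, g) = 0
h(U, O) = 0 (h(U, O) = 0/(-65) = 0*(-1/65) = 0)
-2799 - h(171, K(4)) = -2799 - 1*0 = -2799 + 0 = -2799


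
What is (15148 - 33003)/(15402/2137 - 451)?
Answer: 7631227/189677 ≈ 40.233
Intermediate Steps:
(15148 - 33003)/(15402/2137 - 451) = -17855/(15402*(1/2137) - 451) = -17855/(15402/2137 - 451) = -17855/(-948385/2137) = -17855*(-2137/948385) = 7631227/189677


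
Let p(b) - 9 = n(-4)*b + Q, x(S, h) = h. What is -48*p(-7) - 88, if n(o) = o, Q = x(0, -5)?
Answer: -1624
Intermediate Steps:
Q = -5
p(b) = 4 - 4*b (p(b) = 9 + (-4*b - 5) = 9 + (-5 - 4*b) = 4 - 4*b)
-48*p(-7) - 88 = -48*(4 - 4*(-7)) - 88 = -48*(4 + 28) - 88 = -48*32 - 88 = -1536 - 88 = -1624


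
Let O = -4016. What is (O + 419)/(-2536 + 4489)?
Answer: -1199/651 ≈ -1.8418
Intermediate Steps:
(O + 419)/(-2536 + 4489) = (-4016 + 419)/(-2536 + 4489) = -3597/1953 = -3597*1/1953 = -1199/651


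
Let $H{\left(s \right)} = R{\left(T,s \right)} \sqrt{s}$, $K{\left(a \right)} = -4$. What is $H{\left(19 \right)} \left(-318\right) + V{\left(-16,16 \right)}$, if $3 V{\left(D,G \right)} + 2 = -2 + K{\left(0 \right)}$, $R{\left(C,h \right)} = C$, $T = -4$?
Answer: $- \frac{8}{3} + 1272 \sqrt{19} \approx 5541.9$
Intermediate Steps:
$V{\left(D,G \right)} = - \frac{8}{3}$ ($V{\left(D,G \right)} = - \frac{2}{3} + \frac{-2 - 4}{3} = - \frac{2}{3} + \frac{1}{3} \left(-6\right) = - \frac{2}{3} - 2 = - \frac{8}{3}$)
$H{\left(s \right)} = - 4 \sqrt{s}$
$H{\left(19 \right)} \left(-318\right) + V{\left(-16,16 \right)} = - 4 \sqrt{19} \left(-318\right) - \frac{8}{3} = 1272 \sqrt{19} - \frac{8}{3} = - \frac{8}{3} + 1272 \sqrt{19}$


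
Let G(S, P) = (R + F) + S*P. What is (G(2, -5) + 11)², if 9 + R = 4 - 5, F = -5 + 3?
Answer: 121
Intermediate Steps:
F = -2
R = -10 (R = -9 + (4 - 5) = -9 - 1 = -10)
G(S, P) = -12 + P*S (G(S, P) = (-10 - 2) + S*P = -12 + P*S)
(G(2, -5) + 11)² = ((-12 - 5*2) + 11)² = ((-12 - 10) + 11)² = (-22 + 11)² = (-11)² = 121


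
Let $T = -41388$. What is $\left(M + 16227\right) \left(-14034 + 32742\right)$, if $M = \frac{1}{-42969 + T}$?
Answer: $\frac{8536217432968}{28119} \approx 3.0357 \cdot 10^{8}$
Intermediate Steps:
$M = - \frac{1}{84357}$ ($M = \frac{1}{-42969 - 41388} = \frac{1}{-84357} = - \frac{1}{84357} \approx -1.1854 \cdot 10^{-5}$)
$\left(M + 16227\right) \left(-14034 + 32742\right) = \left(- \frac{1}{84357} + 16227\right) \left(-14034 + 32742\right) = \frac{1368861038}{84357} \cdot 18708 = \frac{8536217432968}{28119}$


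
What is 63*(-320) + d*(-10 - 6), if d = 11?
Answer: -20336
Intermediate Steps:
63*(-320) + d*(-10 - 6) = 63*(-320) + 11*(-10 - 6) = -20160 + 11*(-16) = -20160 - 176 = -20336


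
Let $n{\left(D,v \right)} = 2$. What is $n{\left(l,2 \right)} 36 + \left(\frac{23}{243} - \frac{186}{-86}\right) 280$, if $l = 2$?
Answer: $\frac{7356968}{10449} \approx 704.08$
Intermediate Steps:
$n{\left(l,2 \right)} 36 + \left(\frac{23}{243} - \frac{186}{-86}\right) 280 = 2 \cdot 36 + \left(\frac{23}{243} - \frac{186}{-86}\right) 280 = 72 + \left(23 \cdot \frac{1}{243} - - \frac{93}{43}\right) 280 = 72 + \left(\frac{23}{243} + \frac{93}{43}\right) 280 = 72 + \frac{23588}{10449} \cdot 280 = 72 + \frac{6604640}{10449} = \frac{7356968}{10449}$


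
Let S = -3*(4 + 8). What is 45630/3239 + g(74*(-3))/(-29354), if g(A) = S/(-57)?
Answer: 12724499256/903237257 ≈ 14.088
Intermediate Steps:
S = -36 (S = -3*12 = -36)
g(A) = 12/19 (g(A) = -36/(-57) = -36*(-1/57) = 12/19)
45630/3239 + g(74*(-3))/(-29354) = 45630/3239 + (12/19)/(-29354) = 45630*(1/3239) + (12/19)*(-1/29354) = 45630/3239 - 6/278863 = 12724499256/903237257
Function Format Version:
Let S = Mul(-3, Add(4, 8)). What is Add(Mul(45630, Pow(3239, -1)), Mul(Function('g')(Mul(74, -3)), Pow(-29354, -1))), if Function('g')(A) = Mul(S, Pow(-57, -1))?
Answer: Rational(12724499256, 903237257) ≈ 14.088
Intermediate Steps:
S = -36 (S = Mul(-3, 12) = -36)
Function('g')(A) = Rational(12, 19) (Function('g')(A) = Mul(-36, Pow(-57, -1)) = Mul(-36, Rational(-1, 57)) = Rational(12, 19))
Add(Mul(45630, Pow(3239, -1)), Mul(Function('g')(Mul(74, -3)), Pow(-29354, -1))) = Add(Mul(45630, Pow(3239, -1)), Mul(Rational(12, 19), Pow(-29354, -1))) = Add(Mul(45630, Rational(1, 3239)), Mul(Rational(12, 19), Rational(-1, 29354))) = Add(Rational(45630, 3239), Rational(-6, 278863)) = Rational(12724499256, 903237257)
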